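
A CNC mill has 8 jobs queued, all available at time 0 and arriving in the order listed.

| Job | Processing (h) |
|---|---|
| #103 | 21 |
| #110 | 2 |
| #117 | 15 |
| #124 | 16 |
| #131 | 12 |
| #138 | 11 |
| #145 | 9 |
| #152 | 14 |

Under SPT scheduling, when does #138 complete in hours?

22

SPT (increasing processing time): #110 #145 #138 #131 #152 #117 #124 #103.
#110: 0→2
#145: 2→11
#138: 11→22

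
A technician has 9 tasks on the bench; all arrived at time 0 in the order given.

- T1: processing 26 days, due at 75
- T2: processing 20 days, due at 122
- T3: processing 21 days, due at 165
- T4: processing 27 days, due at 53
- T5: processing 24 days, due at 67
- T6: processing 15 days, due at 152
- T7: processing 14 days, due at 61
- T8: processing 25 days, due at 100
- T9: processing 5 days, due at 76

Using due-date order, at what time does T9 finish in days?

EDD (increasing due date): T4 T7 T5 T1 T9 T8 T2 T6 T3.
T4: 0→27
T7: 27→41
T5: 41→65
T1: 65→91
T9: 91→96

96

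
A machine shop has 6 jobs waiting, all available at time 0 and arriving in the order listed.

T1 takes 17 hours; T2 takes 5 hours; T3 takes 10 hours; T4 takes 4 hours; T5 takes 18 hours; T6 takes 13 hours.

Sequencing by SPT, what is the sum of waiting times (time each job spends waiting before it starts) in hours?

SPT (increasing processing time): T4 T2 T3 T6 T1 T5.
T4: waits 0, runs 0→4
T2: waits 4, runs 4→9
T3: waits 9, runs 9→19
T6: waits 19, runs 19→32
T1: waits 32, runs 32→49
T5: waits 49, runs 49→67
Sum = 0+4+9+19+32+49 = 113.

113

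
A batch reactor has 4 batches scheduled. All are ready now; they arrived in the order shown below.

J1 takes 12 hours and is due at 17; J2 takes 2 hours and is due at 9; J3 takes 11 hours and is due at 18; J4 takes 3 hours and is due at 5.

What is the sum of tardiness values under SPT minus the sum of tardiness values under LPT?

-34

SPT (increasing processing time): J2 J4 J3 J1.
J2: 0→2, due 9, tardiness 0
J4: 2→5, due 5, tardiness 0
J3: 5→16, due 18, tardiness 0
J1: 16→28, due 17, tardiness 11
Sum = 0+0+0+11 = 11.
LPT (decreasing processing time): J1 J3 J4 J2.
J1: 0→12, due 17, tardiness 0
J3: 12→23, due 18, tardiness 5
J4: 23→26, due 5, tardiness 21
J2: 26→28, due 9, tardiness 19
Sum = 0+5+21+19 = 45.
Difference = 11 − 45 = -34.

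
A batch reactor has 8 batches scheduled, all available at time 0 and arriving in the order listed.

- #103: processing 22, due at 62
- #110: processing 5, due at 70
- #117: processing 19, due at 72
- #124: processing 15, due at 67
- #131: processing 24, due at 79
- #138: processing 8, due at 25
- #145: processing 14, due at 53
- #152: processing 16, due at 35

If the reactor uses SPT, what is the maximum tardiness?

SPT (increasing processing time): #110 #138 #145 #124 #152 #117 #103 #131.
#110: 0→5, due 70, tardiness 0
#138: 5→13, due 25, tardiness 0
#145: 13→27, due 53, tardiness 0
#124: 27→42, due 67, tardiness 0
#152: 42→58, due 35, tardiness 23
#117: 58→77, due 72, tardiness 5
#103: 77→99, due 62, tardiness 37
#131: 99→123, due 79, tardiness 44
Maximum = 44.

44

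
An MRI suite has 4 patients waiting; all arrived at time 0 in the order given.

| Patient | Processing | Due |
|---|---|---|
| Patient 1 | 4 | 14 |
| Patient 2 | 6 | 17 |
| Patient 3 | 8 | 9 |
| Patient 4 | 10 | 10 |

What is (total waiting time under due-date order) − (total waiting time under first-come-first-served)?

16

EDD (increasing due date): Patient 3 Patient 4 Patient 1 Patient 2.
Patient 3: waits 0, runs 0→8
Patient 4: waits 8, runs 8→18
Patient 1: waits 18, runs 18→22
Patient 2: waits 22, runs 22→28
Sum = 0+8+18+22 = 48.
FIFO (arrival order): Patient 1 Patient 2 Patient 3 Patient 4.
Patient 1: waits 0, runs 0→4
Patient 2: waits 4, runs 4→10
Patient 3: waits 10, runs 10→18
Patient 4: waits 18, runs 18→28
Sum = 0+4+10+18 = 32.
Difference = 48 − 32 = 16.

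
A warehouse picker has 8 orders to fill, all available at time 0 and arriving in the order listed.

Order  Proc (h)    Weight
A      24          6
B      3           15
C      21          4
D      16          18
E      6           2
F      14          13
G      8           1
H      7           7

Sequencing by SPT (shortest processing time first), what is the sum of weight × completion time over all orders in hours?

2559

SPT (increasing processing time): B E H G F D C A.
B: finishes 3, weight 15, w·C = 45
E: finishes 9, weight 2, w·C = 18
H: finishes 16, weight 7, w·C = 112
G: finishes 24, weight 1, w·C = 24
F: finishes 38, weight 13, w·C = 494
D: finishes 54, weight 18, w·C = 972
C: finishes 75, weight 4, w·C = 300
A: finishes 99, weight 6, w·C = 594
Sum = 45+18+112+24+494+972+300+594 = 2559.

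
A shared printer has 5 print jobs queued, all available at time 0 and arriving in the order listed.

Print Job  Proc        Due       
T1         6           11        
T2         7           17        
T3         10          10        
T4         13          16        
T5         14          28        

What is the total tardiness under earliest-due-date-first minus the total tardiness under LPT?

-45

EDD (increasing due date): T3 T1 T4 T2 T5.
T3: 0→10, due 10, tardiness 0
T1: 10→16, due 11, tardiness 5
T4: 16→29, due 16, tardiness 13
T2: 29→36, due 17, tardiness 19
T5: 36→50, due 28, tardiness 22
Sum = 0+5+13+19+22 = 59.
LPT (decreasing processing time): T5 T4 T3 T2 T1.
T5: 0→14, due 28, tardiness 0
T4: 14→27, due 16, tardiness 11
T3: 27→37, due 10, tardiness 27
T2: 37→44, due 17, tardiness 27
T1: 44→50, due 11, tardiness 39
Sum = 0+11+27+27+39 = 104.
Difference = 59 − 104 = -45.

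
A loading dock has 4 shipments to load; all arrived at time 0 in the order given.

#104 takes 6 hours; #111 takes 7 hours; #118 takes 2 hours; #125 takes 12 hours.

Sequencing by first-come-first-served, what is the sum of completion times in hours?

61

FIFO (arrival order): #104 #111 #118 #125.
#104: 0→6
#111: 6→13
#118: 13→15
#125: 15→27
Sum = 6+13+15+27 = 61.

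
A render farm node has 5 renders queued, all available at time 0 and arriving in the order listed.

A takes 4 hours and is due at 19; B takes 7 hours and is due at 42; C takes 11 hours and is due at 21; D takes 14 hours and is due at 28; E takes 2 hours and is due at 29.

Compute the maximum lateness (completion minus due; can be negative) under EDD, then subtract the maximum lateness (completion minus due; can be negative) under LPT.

EDD (increasing due date): A C D E B.
A: 0→4, due 19, lateness -15
C: 4→15, due 21, lateness -6
D: 15→29, due 28, lateness 1
E: 29→31, due 29, lateness 2
B: 31→38, due 42, lateness -4
Maximum = 2.
LPT (decreasing processing time): D C B A E.
D: 0→14, due 28, lateness -14
C: 14→25, due 21, lateness 4
B: 25→32, due 42, lateness -10
A: 32→36, due 19, lateness 17
E: 36→38, due 29, lateness 9
Maximum = 17.
Difference = 2 − 17 = -15.

-15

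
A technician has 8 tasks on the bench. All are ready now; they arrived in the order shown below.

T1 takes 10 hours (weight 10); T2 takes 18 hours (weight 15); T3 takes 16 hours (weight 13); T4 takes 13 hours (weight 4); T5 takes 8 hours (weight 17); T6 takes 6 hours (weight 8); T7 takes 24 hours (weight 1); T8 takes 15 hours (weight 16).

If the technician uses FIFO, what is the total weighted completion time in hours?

FIFO (arrival order): T1 T2 T3 T4 T5 T6 T7 T8.
T1: finishes 10, weight 10, w·C = 100
T2: finishes 28, weight 15, w·C = 420
T3: finishes 44, weight 13, w·C = 572
T4: finishes 57, weight 4, w·C = 228
T5: finishes 65, weight 17, w·C = 1105
T6: finishes 71, weight 8, w·C = 568
T7: finishes 95, weight 1, w·C = 95
T8: finishes 110, weight 16, w·C = 1760
Sum = 100+420+572+228+1105+568+95+1760 = 4848.

4848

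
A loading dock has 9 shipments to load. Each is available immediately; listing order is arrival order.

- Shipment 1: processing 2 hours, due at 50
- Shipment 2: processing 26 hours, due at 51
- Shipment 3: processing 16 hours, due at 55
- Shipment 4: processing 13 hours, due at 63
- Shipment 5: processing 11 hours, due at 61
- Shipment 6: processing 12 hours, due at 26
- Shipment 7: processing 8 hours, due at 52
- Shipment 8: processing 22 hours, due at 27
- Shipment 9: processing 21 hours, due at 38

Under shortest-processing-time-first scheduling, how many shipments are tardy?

5

SPT (increasing processing time): Shipment 1 Shipment 7 Shipment 5 Shipment 6 Shipment 4 Shipment 3 Shipment 9 Shipment 8 Shipment 2.
Shipment 1: 0→2, due 50, tardiness 0
Shipment 7: 2→10, due 52, tardiness 0
Shipment 5: 10→21, due 61, tardiness 0
Shipment 6: 21→33, due 26, tardiness 7
Shipment 4: 33→46, due 63, tardiness 0
Shipment 3: 46→62, due 55, tardiness 7
Shipment 9: 62→83, due 38, tardiness 45
Shipment 8: 83→105, due 27, tardiness 78
Shipment 2: 105→131, due 51, tardiness 80
Late shipments: 5.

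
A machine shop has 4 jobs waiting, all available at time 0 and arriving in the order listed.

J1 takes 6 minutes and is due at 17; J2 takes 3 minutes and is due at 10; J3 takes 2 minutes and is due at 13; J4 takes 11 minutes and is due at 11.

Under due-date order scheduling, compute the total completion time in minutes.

EDD (increasing due date): J2 J4 J3 J1.
J2: 0→3
J4: 3→14
J3: 14→16
J1: 16→22
Sum = 3+14+16+22 = 55.

55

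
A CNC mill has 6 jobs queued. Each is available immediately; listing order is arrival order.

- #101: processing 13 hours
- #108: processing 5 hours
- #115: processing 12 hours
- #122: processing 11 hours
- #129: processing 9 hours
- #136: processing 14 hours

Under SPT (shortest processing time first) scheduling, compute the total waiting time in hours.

SPT (increasing processing time): #108 #129 #122 #115 #101 #136.
#108: waits 0, runs 0→5
#129: waits 5, runs 5→14
#122: waits 14, runs 14→25
#115: waits 25, runs 25→37
#101: waits 37, runs 37→50
#136: waits 50, runs 50→64
Sum = 0+5+14+25+37+50 = 131.

131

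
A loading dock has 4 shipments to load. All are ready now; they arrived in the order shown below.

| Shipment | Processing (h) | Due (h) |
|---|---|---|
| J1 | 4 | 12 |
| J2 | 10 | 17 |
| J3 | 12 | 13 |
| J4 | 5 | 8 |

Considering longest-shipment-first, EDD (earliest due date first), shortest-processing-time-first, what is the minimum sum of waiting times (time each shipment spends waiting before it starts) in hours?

LPT (decreasing processing time): J3 J2 J4 J1.
J3: waits 0, runs 0→12
J2: waits 12, runs 12→22
J4: waits 22, runs 22→27
J1: waits 27, runs 27→31
Sum = 0+12+22+27 = 61.
EDD (increasing due date): J4 J1 J3 J2.
J4: waits 0, runs 0→5
J1: waits 5, runs 5→9
J3: waits 9, runs 9→21
J2: waits 21, runs 21→31
Sum = 0+5+9+21 = 35.
SPT (increasing processing time): J1 J4 J2 J3.
J1: waits 0, runs 0→4
J4: waits 4, runs 4→9
J2: waits 9, runs 9→19
J3: waits 19, runs 19→31
Sum = 0+4+9+19 = 32.
LPT 61, EDD 35, SPT 32 → minimum 32.

32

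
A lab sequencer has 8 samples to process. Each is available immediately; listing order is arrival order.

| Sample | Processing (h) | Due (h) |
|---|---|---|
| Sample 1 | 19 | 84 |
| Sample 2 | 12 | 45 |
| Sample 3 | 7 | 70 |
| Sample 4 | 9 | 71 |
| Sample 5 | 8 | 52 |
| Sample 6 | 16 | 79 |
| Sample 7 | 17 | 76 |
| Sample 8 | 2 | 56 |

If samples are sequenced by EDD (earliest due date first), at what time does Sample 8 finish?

EDD (increasing due date): Sample 2 Sample 5 Sample 8 Sample 3 Sample 4 Sample 7 Sample 6 Sample 1.
Sample 2: 0→12
Sample 5: 12→20
Sample 8: 20→22

22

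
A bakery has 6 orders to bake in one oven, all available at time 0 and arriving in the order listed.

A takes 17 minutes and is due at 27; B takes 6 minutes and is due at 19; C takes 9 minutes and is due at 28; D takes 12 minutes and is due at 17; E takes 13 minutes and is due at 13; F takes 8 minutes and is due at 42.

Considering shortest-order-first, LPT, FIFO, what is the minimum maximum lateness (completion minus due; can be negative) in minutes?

SPT (increasing processing time): B F C D E A.
B: 0→6, due 19, lateness -13
F: 6→14, due 42, lateness -28
C: 14→23, due 28, lateness -5
D: 23→35, due 17, lateness 18
E: 35→48, due 13, lateness 35
A: 48→65, due 27, lateness 38
Maximum = 38.
LPT (decreasing processing time): A E D C F B.
A: 0→17, due 27, lateness -10
E: 17→30, due 13, lateness 17
D: 30→42, due 17, lateness 25
C: 42→51, due 28, lateness 23
F: 51→59, due 42, lateness 17
B: 59→65, due 19, lateness 46
Maximum = 46.
FIFO (arrival order): A B C D E F.
A: 0→17, due 27, lateness -10
B: 17→23, due 19, lateness 4
C: 23→32, due 28, lateness 4
D: 32→44, due 17, lateness 27
E: 44→57, due 13, lateness 44
F: 57→65, due 42, lateness 23
Maximum = 44.
SPT 38, LPT 46, FIFO 44 → minimum 38.

38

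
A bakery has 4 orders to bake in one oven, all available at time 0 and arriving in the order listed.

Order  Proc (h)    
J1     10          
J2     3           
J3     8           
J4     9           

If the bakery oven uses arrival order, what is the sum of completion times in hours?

74

FIFO (arrival order): J1 J2 J3 J4.
J1: 0→10
J2: 10→13
J3: 13→21
J4: 21→30
Sum = 10+13+21+30 = 74.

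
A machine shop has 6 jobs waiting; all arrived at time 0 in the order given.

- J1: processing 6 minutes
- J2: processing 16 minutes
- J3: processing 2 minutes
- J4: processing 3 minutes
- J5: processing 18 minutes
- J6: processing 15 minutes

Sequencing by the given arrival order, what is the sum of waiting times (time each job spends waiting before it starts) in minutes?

124

FIFO (arrival order): J1 J2 J3 J4 J5 J6.
J1: waits 0, runs 0→6
J2: waits 6, runs 6→22
J3: waits 22, runs 22→24
J4: waits 24, runs 24→27
J5: waits 27, runs 27→45
J6: waits 45, runs 45→60
Sum = 0+6+22+24+27+45 = 124.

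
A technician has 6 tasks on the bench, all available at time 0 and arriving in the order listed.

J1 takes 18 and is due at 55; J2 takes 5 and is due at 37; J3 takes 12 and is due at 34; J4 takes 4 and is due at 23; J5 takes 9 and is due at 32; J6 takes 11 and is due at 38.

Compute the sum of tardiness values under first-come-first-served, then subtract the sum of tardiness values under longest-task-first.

-21

FIFO (arrival order): J1 J2 J3 J4 J5 J6.
J1: 0→18, due 55, tardiness 0
J2: 18→23, due 37, tardiness 0
J3: 23→35, due 34, tardiness 1
J4: 35→39, due 23, tardiness 16
J5: 39→48, due 32, tardiness 16
J6: 48→59, due 38, tardiness 21
Sum = 0+0+1+16+16+21 = 54.
LPT (decreasing processing time): J1 J3 J6 J5 J2 J4.
J1: 0→18, due 55, tardiness 0
J3: 18→30, due 34, tardiness 0
J6: 30→41, due 38, tardiness 3
J5: 41→50, due 32, tardiness 18
J2: 50→55, due 37, tardiness 18
J4: 55→59, due 23, tardiness 36
Sum = 0+0+3+18+18+36 = 75.
Difference = 54 − 75 = -21.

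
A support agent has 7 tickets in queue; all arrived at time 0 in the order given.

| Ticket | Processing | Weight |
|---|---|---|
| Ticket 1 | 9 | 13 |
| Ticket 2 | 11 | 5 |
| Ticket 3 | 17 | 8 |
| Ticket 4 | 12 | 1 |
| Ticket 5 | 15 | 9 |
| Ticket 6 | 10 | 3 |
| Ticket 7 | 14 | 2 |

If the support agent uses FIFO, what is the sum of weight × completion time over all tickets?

FIFO (arrival order): Ticket 1 Ticket 2 Ticket 3 Ticket 4 Ticket 5 Ticket 6 Ticket 7.
Ticket 1: finishes 9, weight 13, w·C = 117
Ticket 2: finishes 20, weight 5, w·C = 100
Ticket 3: finishes 37, weight 8, w·C = 296
Ticket 4: finishes 49, weight 1, w·C = 49
Ticket 5: finishes 64, weight 9, w·C = 576
Ticket 6: finishes 74, weight 3, w·C = 222
Ticket 7: finishes 88, weight 2, w·C = 176
Sum = 117+100+296+49+576+222+176 = 1536.

1536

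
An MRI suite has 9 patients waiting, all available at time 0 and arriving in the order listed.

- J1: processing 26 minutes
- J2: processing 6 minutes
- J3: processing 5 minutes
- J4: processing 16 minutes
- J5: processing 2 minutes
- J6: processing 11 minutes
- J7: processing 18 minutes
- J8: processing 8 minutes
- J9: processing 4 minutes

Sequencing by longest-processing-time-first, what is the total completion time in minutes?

645

LPT (decreasing processing time): J1 J7 J4 J6 J8 J2 J3 J9 J5.
J1: 0→26
J7: 26→44
J4: 44→60
J6: 60→71
J8: 71→79
J2: 79→85
J3: 85→90
J9: 90→94
J5: 94→96
Sum = 26+44+60+71+79+85+90+94+96 = 645.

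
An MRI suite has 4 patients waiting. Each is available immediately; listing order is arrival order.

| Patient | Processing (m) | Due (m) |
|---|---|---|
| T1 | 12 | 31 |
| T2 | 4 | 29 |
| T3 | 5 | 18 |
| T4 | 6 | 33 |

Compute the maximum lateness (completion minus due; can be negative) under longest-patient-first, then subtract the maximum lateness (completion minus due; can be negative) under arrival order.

2

LPT (decreasing processing time): T1 T4 T3 T2.
T1: 0→12, due 31, lateness -19
T4: 12→18, due 33, lateness -15
T3: 18→23, due 18, lateness 5
T2: 23→27, due 29, lateness -2
Maximum = 5.
FIFO (arrival order): T1 T2 T3 T4.
T1: 0→12, due 31, lateness -19
T2: 12→16, due 29, lateness -13
T3: 16→21, due 18, lateness 3
T4: 21→27, due 33, lateness -6
Maximum = 3.
Difference = 5 − 3 = 2.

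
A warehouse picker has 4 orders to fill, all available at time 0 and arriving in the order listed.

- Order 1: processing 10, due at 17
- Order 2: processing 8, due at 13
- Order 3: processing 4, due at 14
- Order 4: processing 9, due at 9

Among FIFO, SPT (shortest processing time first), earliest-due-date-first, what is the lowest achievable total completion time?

FIFO (arrival order): Order 1 Order 2 Order 3 Order 4.
Order 1: 0→10
Order 2: 10→18
Order 3: 18→22
Order 4: 22→31
Sum = 10+18+22+31 = 81.
SPT (increasing processing time): Order 3 Order 2 Order 4 Order 1.
Order 3: 0→4
Order 2: 4→12
Order 4: 12→21
Order 1: 21→31
Sum = 4+12+21+31 = 68.
EDD (increasing due date): Order 4 Order 2 Order 3 Order 1.
Order 4: 0→9
Order 2: 9→17
Order 3: 17→21
Order 1: 21→31
Sum = 9+17+21+31 = 78.
FIFO 81, SPT 68, EDD 78 → minimum 68.

68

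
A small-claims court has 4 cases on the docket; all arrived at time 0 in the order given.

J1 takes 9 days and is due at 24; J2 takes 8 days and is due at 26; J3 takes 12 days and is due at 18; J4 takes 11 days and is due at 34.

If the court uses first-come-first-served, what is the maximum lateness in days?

11

FIFO (arrival order): J1 J2 J3 J4.
J1: 0→9, due 24, lateness -15
J2: 9→17, due 26, lateness -9
J3: 17→29, due 18, lateness 11
J4: 29→40, due 34, lateness 6
Maximum = 11.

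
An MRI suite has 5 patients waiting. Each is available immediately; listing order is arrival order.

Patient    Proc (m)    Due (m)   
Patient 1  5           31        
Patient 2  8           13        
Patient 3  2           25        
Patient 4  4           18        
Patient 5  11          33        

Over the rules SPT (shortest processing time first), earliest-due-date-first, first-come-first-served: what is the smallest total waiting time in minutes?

38

SPT (increasing processing time): Patient 3 Patient 4 Patient 1 Patient 2 Patient 5.
Patient 3: waits 0, runs 0→2
Patient 4: waits 2, runs 2→6
Patient 1: waits 6, runs 6→11
Patient 2: waits 11, runs 11→19
Patient 5: waits 19, runs 19→30
Sum = 0+2+6+11+19 = 38.
EDD (increasing due date): Patient 2 Patient 4 Patient 3 Patient 1 Patient 5.
Patient 2: waits 0, runs 0→8
Patient 4: waits 8, runs 8→12
Patient 3: waits 12, runs 12→14
Patient 1: waits 14, runs 14→19
Patient 5: waits 19, runs 19→30
Sum = 0+8+12+14+19 = 53.
FIFO (arrival order): Patient 1 Patient 2 Patient 3 Patient 4 Patient 5.
Patient 1: waits 0, runs 0→5
Patient 2: waits 5, runs 5→13
Patient 3: waits 13, runs 13→15
Patient 4: waits 15, runs 15→19
Patient 5: waits 19, runs 19→30
Sum = 0+5+13+15+19 = 52.
SPT 38, EDD 53, FIFO 52 → minimum 38.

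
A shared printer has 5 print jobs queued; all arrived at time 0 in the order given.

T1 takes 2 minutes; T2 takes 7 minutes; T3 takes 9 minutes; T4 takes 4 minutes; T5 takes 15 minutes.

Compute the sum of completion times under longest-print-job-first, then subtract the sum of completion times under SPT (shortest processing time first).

LPT (decreasing processing time): T5 T3 T2 T4 T1.
T5: 0→15
T3: 15→24
T2: 24→31
T4: 31→35
T1: 35→37
Sum = 15+24+31+35+37 = 142.
SPT (increasing processing time): T1 T4 T2 T3 T5.
T1: 0→2
T4: 2→6
T2: 6→13
T3: 13→22
T5: 22→37
Sum = 2+6+13+22+37 = 80.
Difference = 142 − 80 = 62.

62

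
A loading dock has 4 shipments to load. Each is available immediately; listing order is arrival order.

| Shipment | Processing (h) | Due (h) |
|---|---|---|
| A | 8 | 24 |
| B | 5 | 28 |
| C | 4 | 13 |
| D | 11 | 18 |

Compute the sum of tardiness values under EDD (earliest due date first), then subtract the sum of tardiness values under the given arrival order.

-14

EDD (increasing due date): C D A B.
C: 0→4, due 13, tardiness 0
D: 4→15, due 18, tardiness 0
A: 15→23, due 24, tardiness 0
B: 23→28, due 28, tardiness 0
Sum = 0+0+0+0 = 0.
FIFO (arrival order): A B C D.
A: 0→8, due 24, tardiness 0
B: 8→13, due 28, tardiness 0
C: 13→17, due 13, tardiness 4
D: 17→28, due 18, tardiness 10
Sum = 0+0+4+10 = 14.
Difference = 0 − 14 = -14.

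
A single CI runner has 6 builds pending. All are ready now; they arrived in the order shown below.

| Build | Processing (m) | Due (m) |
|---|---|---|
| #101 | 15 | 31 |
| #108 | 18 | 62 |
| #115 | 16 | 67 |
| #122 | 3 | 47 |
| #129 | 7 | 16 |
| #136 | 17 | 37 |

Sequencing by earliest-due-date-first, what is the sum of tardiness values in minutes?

11

EDD (increasing due date): #129 #101 #136 #122 #108 #115.
#129: 0→7, due 16, tardiness 0
#101: 7→22, due 31, tardiness 0
#136: 22→39, due 37, tardiness 2
#122: 39→42, due 47, tardiness 0
#108: 42→60, due 62, tardiness 0
#115: 60→76, due 67, tardiness 9
Sum = 0+0+2+0+0+9 = 11.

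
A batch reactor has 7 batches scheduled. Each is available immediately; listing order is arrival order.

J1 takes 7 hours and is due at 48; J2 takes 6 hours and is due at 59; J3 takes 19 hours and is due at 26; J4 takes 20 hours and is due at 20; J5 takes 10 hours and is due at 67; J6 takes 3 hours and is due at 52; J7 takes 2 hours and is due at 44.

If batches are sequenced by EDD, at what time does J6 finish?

51

EDD (increasing due date): J4 J3 J7 J1 J6 J2 J5.
J4: 0→20
J3: 20→39
J7: 39→41
J1: 41→48
J6: 48→51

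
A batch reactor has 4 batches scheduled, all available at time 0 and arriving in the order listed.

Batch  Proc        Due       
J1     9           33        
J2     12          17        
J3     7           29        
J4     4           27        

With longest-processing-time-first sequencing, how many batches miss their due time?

LPT (decreasing processing time): J2 J1 J3 J4.
J2: 0→12, due 17, tardiness 0
J1: 12→21, due 33, tardiness 0
J3: 21→28, due 29, tardiness 0
J4: 28→32, due 27, tardiness 5
Late batches: 1.

1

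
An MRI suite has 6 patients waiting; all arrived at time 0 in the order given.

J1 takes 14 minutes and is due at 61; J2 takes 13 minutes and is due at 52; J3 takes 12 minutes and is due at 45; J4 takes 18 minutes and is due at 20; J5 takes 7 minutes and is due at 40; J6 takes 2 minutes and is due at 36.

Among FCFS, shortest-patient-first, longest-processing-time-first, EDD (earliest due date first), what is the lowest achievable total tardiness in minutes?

FIFO (arrival order): J1 J2 J3 J4 J5 J6.
J1: 0→14, due 61, tardiness 0
J2: 14→27, due 52, tardiness 0
J3: 27→39, due 45, tardiness 0
J4: 39→57, due 20, tardiness 37
J5: 57→64, due 40, tardiness 24
J6: 64→66, due 36, tardiness 30
Sum = 0+0+0+37+24+30 = 91.
SPT (increasing processing time): J6 J5 J3 J2 J1 J4.
J6: 0→2, due 36, tardiness 0
J5: 2→9, due 40, tardiness 0
J3: 9→21, due 45, tardiness 0
J2: 21→34, due 52, tardiness 0
J1: 34→48, due 61, tardiness 0
J4: 48→66, due 20, tardiness 46
Sum = 0+0+0+0+0+46 = 46.
LPT (decreasing processing time): J4 J1 J2 J3 J5 J6.
J4: 0→18, due 20, tardiness 0
J1: 18→32, due 61, tardiness 0
J2: 32→45, due 52, tardiness 0
J3: 45→57, due 45, tardiness 12
J5: 57→64, due 40, tardiness 24
J6: 64→66, due 36, tardiness 30
Sum = 0+0+0+12+24+30 = 66.
EDD (increasing due date): J4 J6 J5 J3 J2 J1.
J4: 0→18, due 20, tardiness 0
J6: 18→20, due 36, tardiness 0
J5: 20→27, due 40, tardiness 0
J3: 27→39, due 45, tardiness 0
J2: 39→52, due 52, tardiness 0
J1: 52→66, due 61, tardiness 5
Sum = 0+0+0+0+0+5 = 5.
FIFO 91, SPT 46, LPT 66, EDD 5 → minimum 5.

5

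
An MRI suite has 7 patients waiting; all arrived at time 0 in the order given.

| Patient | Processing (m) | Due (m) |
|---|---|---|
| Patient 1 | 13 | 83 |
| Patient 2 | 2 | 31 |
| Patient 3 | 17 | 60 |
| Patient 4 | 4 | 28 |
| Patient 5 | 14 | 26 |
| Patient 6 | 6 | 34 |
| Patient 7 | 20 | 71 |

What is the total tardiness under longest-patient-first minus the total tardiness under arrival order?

LPT (decreasing processing time): Patient 7 Patient 3 Patient 5 Patient 1 Patient 6 Patient 4 Patient 2.
Patient 7: 0→20, due 71, tardiness 0
Patient 3: 20→37, due 60, tardiness 0
Patient 5: 37→51, due 26, tardiness 25
Patient 1: 51→64, due 83, tardiness 0
Patient 6: 64→70, due 34, tardiness 36
Patient 4: 70→74, due 28, tardiness 46
Patient 2: 74→76, due 31, tardiness 45
Sum = 0+0+25+0+36+46+45 = 152.
FIFO (arrival order): Patient 1 Patient 2 Patient 3 Patient 4 Patient 5 Patient 6 Patient 7.
Patient 1: 0→13, due 83, tardiness 0
Patient 2: 13→15, due 31, tardiness 0
Patient 3: 15→32, due 60, tardiness 0
Patient 4: 32→36, due 28, tardiness 8
Patient 5: 36→50, due 26, tardiness 24
Patient 6: 50→56, due 34, tardiness 22
Patient 7: 56→76, due 71, tardiness 5
Sum = 0+0+0+8+24+22+5 = 59.
Difference = 152 − 59 = 93.

93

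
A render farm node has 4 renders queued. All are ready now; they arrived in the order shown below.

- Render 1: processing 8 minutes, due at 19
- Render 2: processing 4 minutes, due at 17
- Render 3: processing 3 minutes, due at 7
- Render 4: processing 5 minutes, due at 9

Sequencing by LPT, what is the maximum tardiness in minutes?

13

LPT (decreasing processing time): Render 1 Render 4 Render 2 Render 3.
Render 1: 0→8, due 19, tardiness 0
Render 4: 8→13, due 9, tardiness 4
Render 2: 13→17, due 17, tardiness 0
Render 3: 17→20, due 7, tardiness 13
Maximum = 13.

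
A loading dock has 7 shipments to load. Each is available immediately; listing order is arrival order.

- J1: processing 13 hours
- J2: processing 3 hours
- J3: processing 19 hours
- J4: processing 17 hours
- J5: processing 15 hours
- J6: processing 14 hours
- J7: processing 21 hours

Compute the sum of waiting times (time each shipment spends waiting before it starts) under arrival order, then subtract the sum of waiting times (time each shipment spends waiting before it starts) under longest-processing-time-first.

FIFO (arrival order): J1 J2 J3 J4 J5 J6 J7.
J1: waits 0, runs 0→13
J2: waits 13, runs 13→16
J3: waits 16, runs 16→35
J4: waits 35, runs 35→52
J5: waits 52, runs 52→67
J6: waits 67, runs 67→81
J7: waits 81, runs 81→102
Sum = 0+13+16+35+52+67+81 = 264.
LPT (decreasing processing time): J7 J3 J4 J5 J6 J1 J2.
J7: waits 0, runs 0→21
J3: waits 21, runs 21→40
J4: waits 40, runs 40→57
J5: waits 57, runs 57→72
J6: waits 72, runs 72→86
J1: waits 86, runs 86→99
J2: waits 99, runs 99→102
Sum = 0+21+40+57+72+86+99 = 375.
Difference = 264 − 375 = -111.

-111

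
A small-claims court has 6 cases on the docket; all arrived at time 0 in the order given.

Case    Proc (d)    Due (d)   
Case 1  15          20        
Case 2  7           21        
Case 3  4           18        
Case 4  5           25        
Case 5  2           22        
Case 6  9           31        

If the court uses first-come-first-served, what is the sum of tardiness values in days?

FIFO (arrival order): Case 1 Case 2 Case 3 Case 4 Case 5 Case 6.
Case 1: 0→15, due 20, tardiness 0
Case 2: 15→22, due 21, tardiness 1
Case 3: 22→26, due 18, tardiness 8
Case 4: 26→31, due 25, tardiness 6
Case 5: 31→33, due 22, tardiness 11
Case 6: 33→42, due 31, tardiness 11
Sum = 0+1+8+6+11+11 = 37.

37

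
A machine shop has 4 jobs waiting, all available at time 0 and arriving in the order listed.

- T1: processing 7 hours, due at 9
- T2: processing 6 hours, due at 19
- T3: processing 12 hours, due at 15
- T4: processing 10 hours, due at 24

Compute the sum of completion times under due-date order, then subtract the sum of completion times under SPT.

9

EDD (increasing due date): T1 T3 T2 T4.
T1: 0→7
T3: 7→19
T2: 19→25
T4: 25→35
Sum = 7+19+25+35 = 86.
SPT (increasing processing time): T2 T1 T4 T3.
T2: 0→6
T1: 6→13
T4: 13→23
T3: 23→35
Sum = 6+13+23+35 = 77.
Difference = 86 − 77 = 9.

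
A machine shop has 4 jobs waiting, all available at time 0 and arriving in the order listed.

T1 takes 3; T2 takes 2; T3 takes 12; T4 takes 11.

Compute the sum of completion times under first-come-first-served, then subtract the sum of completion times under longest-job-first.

-36

FIFO (arrival order): T1 T2 T3 T4.
T1: 0→3
T2: 3→5
T3: 5→17
T4: 17→28
Sum = 3+5+17+28 = 53.
LPT (decreasing processing time): T3 T4 T1 T2.
T3: 0→12
T4: 12→23
T1: 23→26
T2: 26→28
Sum = 12+23+26+28 = 89.
Difference = 53 − 89 = -36.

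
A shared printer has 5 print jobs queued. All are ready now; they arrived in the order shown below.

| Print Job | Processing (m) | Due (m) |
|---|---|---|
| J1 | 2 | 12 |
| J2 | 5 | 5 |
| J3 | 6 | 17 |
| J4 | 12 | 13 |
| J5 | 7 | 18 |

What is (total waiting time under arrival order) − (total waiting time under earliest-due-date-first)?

-9

FIFO (arrival order): J1 J2 J3 J4 J5.
J1: waits 0, runs 0→2
J2: waits 2, runs 2→7
J3: waits 7, runs 7→13
J4: waits 13, runs 13→25
J5: waits 25, runs 25→32
Sum = 0+2+7+13+25 = 47.
EDD (increasing due date): J2 J1 J4 J3 J5.
J2: waits 0, runs 0→5
J1: waits 5, runs 5→7
J4: waits 7, runs 7→19
J3: waits 19, runs 19→25
J5: waits 25, runs 25→32
Sum = 0+5+7+19+25 = 56.
Difference = 47 − 56 = -9.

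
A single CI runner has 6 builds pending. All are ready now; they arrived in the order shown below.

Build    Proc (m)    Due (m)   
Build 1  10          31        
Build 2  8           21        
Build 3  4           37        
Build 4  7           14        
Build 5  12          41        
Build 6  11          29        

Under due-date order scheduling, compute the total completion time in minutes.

176

EDD (increasing due date): Build 4 Build 2 Build 6 Build 1 Build 3 Build 5.
Build 4: 0→7
Build 2: 7→15
Build 6: 15→26
Build 1: 26→36
Build 3: 36→40
Build 5: 40→52
Sum = 7+15+26+36+40+52 = 176.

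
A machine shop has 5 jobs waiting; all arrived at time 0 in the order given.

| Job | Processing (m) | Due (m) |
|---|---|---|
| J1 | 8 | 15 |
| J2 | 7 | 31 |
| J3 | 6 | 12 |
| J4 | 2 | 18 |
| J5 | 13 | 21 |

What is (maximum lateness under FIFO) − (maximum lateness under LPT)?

FIFO (arrival order): J1 J2 J3 J4 J5.
J1: 0→8, due 15, lateness -7
J2: 8→15, due 31, lateness -16
J3: 15→21, due 12, lateness 9
J4: 21→23, due 18, lateness 5
J5: 23→36, due 21, lateness 15
Maximum = 15.
LPT (decreasing processing time): J5 J1 J2 J3 J4.
J5: 0→13, due 21, lateness -8
J1: 13→21, due 15, lateness 6
J2: 21→28, due 31, lateness -3
J3: 28→34, due 12, lateness 22
J4: 34→36, due 18, lateness 18
Maximum = 22.
Difference = 15 − 22 = -7.

-7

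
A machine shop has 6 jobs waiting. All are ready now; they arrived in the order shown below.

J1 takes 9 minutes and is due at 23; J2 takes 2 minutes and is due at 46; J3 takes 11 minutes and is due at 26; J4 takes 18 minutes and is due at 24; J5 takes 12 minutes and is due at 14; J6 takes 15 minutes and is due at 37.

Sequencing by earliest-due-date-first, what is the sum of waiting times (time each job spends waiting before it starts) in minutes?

187

EDD (increasing due date): J5 J1 J4 J3 J6 J2.
J5: waits 0, runs 0→12
J1: waits 12, runs 12→21
J4: waits 21, runs 21→39
J3: waits 39, runs 39→50
J6: waits 50, runs 50→65
J2: waits 65, runs 65→67
Sum = 0+12+21+39+50+65 = 187.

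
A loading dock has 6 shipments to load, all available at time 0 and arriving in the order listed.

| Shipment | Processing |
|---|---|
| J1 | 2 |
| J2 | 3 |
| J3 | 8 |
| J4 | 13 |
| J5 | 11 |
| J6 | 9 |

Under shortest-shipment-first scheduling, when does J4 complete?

46

SPT (increasing processing time): J1 J2 J3 J6 J5 J4.
J1: 0→2
J2: 2→5
J3: 5→13
J6: 13→22
J5: 22→33
J4: 33→46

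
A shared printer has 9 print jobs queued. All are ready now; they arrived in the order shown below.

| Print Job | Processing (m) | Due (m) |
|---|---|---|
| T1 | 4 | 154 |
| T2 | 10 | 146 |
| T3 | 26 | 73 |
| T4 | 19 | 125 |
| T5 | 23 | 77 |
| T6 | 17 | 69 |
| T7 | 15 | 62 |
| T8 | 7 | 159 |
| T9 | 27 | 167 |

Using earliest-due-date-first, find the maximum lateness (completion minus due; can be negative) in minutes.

EDD (increasing due date): T7 T6 T3 T5 T4 T2 T1 T8 T9.
T7: 0→15, due 62, lateness -47
T6: 15→32, due 69, lateness -37
T3: 32→58, due 73, lateness -15
T5: 58→81, due 77, lateness 4
T4: 81→100, due 125, lateness -25
T2: 100→110, due 146, lateness -36
T1: 110→114, due 154, lateness -40
T8: 114→121, due 159, lateness -38
T9: 121→148, due 167, lateness -19
Maximum = 4.

4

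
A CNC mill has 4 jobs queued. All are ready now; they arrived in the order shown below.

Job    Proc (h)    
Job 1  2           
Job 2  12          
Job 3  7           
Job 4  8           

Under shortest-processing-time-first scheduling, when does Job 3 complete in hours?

SPT (increasing processing time): Job 1 Job 3 Job 4 Job 2.
Job 1: 0→2
Job 3: 2→9

9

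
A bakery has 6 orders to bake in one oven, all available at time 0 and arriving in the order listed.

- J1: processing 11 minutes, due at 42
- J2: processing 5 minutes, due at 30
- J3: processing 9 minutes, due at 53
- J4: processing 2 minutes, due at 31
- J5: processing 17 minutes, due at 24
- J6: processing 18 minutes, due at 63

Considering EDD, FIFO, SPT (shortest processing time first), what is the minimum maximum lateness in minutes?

EDD (increasing due date): J5 J2 J4 J1 J3 J6.
J5: 0→17, due 24, lateness -7
J2: 17→22, due 30, lateness -8
J4: 22→24, due 31, lateness -7
J1: 24→35, due 42, lateness -7
J3: 35→44, due 53, lateness -9
J6: 44→62, due 63, lateness -1
Maximum = -1.
FIFO (arrival order): J1 J2 J3 J4 J5 J6.
J1: 0→11, due 42, lateness -31
J2: 11→16, due 30, lateness -14
J3: 16→25, due 53, lateness -28
J4: 25→27, due 31, lateness -4
J5: 27→44, due 24, lateness 20
J6: 44→62, due 63, lateness -1
Maximum = 20.
SPT (increasing processing time): J4 J2 J3 J1 J5 J6.
J4: 0→2, due 31, lateness -29
J2: 2→7, due 30, lateness -23
J3: 7→16, due 53, lateness -37
J1: 16→27, due 42, lateness -15
J5: 27→44, due 24, lateness 20
J6: 44→62, due 63, lateness -1
Maximum = 20.
EDD -1, FIFO 20, SPT 20 → minimum -1.

-1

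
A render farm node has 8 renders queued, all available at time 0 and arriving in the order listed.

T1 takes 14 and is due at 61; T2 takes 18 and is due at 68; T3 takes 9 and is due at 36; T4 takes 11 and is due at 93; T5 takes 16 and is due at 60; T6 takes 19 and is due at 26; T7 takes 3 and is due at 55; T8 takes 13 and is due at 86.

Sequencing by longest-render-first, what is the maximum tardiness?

LPT (decreasing processing time): T6 T2 T5 T1 T8 T4 T3 T7.
T6: 0→19, due 26, tardiness 0
T2: 19→37, due 68, tardiness 0
T5: 37→53, due 60, tardiness 0
T1: 53→67, due 61, tardiness 6
T8: 67→80, due 86, tardiness 0
T4: 80→91, due 93, tardiness 0
T3: 91→100, due 36, tardiness 64
T7: 100→103, due 55, tardiness 48
Maximum = 64.

64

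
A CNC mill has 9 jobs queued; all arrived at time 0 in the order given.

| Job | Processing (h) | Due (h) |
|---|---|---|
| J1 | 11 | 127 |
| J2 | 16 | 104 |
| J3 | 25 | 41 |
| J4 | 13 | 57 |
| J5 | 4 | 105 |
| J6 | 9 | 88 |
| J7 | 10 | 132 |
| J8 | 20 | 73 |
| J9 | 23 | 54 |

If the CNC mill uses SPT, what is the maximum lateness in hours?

90

SPT (increasing processing time): J5 J6 J7 J1 J4 J2 J8 J9 J3.
J5: 0→4, due 105, lateness -101
J6: 4→13, due 88, lateness -75
J7: 13→23, due 132, lateness -109
J1: 23→34, due 127, lateness -93
J4: 34→47, due 57, lateness -10
J2: 47→63, due 104, lateness -41
J8: 63→83, due 73, lateness 10
J9: 83→106, due 54, lateness 52
J3: 106→131, due 41, lateness 90
Maximum = 90.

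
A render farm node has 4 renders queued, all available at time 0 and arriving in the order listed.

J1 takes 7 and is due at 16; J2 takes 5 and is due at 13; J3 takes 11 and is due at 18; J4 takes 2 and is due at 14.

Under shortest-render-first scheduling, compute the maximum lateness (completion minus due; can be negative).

SPT (increasing processing time): J4 J2 J1 J3.
J4: 0→2, due 14, lateness -12
J2: 2→7, due 13, lateness -6
J1: 7→14, due 16, lateness -2
J3: 14→25, due 18, lateness 7
Maximum = 7.

7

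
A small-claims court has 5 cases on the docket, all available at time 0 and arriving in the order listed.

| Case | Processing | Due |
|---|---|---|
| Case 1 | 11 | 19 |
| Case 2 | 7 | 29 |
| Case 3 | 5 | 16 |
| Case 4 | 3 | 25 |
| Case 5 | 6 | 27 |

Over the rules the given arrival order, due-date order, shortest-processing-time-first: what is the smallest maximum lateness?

FIFO (arrival order): Case 1 Case 2 Case 3 Case 4 Case 5.
Case 1: 0→11, due 19, lateness -8
Case 2: 11→18, due 29, lateness -11
Case 3: 18→23, due 16, lateness 7
Case 4: 23→26, due 25, lateness 1
Case 5: 26→32, due 27, lateness 5
Maximum = 7.
EDD (increasing due date): Case 3 Case 1 Case 4 Case 5 Case 2.
Case 3: 0→5, due 16, lateness -11
Case 1: 5→16, due 19, lateness -3
Case 4: 16→19, due 25, lateness -6
Case 5: 19→25, due 27, lateness -2
Case 2: 25→32, due 29, lateness 3
Maximum = 3.
SPT (increasing processing time): Case 4 Case 3 Case 5 Case 2 Case 1.
Case 4: 0→3, due 25, lateness -22
Case 3: 3→8, due 16, lateness -8
Case 5: 8→14, due 27, lateness -13
Case 2: 14→21, due 29, lateness -8
Case 1: 21→32, due 19, lateness 13
Maximum = 13.
FIFO 7, EDD 3, SPT 13 → minimum 3.

3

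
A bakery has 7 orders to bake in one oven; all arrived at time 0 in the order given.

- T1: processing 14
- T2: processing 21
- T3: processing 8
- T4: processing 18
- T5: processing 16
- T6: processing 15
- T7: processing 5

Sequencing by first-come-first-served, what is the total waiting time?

322

FIFO (arrival order): T1 T2 T3 T4 T5 T6 T7.
T1: waits 0, runs 0→14
T2: waits 14, runs 14→35
T3: waits 35, runs 35→43
T4: waits 43, runs 43→61
T5: waits 61, runs 61→77
T6: waits 77, runs 77→92
T7: waits 92, runs 92→97
Sum = 0+14+35+43+61+77+92 = 322.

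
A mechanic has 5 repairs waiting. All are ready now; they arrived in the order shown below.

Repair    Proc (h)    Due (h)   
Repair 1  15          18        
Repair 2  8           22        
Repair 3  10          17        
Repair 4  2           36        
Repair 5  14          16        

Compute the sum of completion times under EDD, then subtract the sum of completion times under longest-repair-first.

-6

EDD (increasing due date): Repair 5 Repair 3 Repair 1 Repair 2 Repair 4.
Repair 5: 0→14
Repair 3: 14→24
Repair 1: 24→39
Repair 2: 39→47
Repair 4: 47→49
Sum = 14+24+39+47+49 = 173.
LPT (decreasing processing time): Repair 1 Repair 5 Repair 3 Repair 2 Repair 4.
Repair 1: 0→15
Repair 5: 15→29
Repair 3: 29→39
Repair 2: 39→47
Repair 4: 47→49
Sum = 15+29+39+47+49 = 179.
Difference = 173 − 179 = -6.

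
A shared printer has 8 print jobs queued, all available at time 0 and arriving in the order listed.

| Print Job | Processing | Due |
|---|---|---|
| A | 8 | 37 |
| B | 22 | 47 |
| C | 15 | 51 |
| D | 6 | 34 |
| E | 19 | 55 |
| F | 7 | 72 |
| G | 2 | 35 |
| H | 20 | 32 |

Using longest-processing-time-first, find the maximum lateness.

LPT (decreasing processing time): B H E C A F D G.
B: 0→22, due 47, lateness -25
H: 22→42, due 32, lateness 10
E: 42→61, due 55, lateness 6
C: 61→76, due 51, lateness 25
A: 76→84, due 37, lateness 47
F: 84→91, due 72, lateness 19
D: 91→97, due 34, lateness 63
G: 97→99, due 35, lateness 64
Maximum = 64.

64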